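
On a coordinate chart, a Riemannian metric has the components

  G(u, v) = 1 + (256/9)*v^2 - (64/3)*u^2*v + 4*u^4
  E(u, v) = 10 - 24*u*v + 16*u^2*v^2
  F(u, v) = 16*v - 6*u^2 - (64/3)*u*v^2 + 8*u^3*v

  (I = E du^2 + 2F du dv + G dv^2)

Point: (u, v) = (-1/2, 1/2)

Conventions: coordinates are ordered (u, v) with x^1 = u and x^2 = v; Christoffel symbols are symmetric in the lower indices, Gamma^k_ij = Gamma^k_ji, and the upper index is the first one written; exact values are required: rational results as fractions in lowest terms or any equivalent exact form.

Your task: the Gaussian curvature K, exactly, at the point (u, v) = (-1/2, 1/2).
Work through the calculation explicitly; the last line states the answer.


E = 17, F = 26/3, G = 205/36, EG - F^2 = 781/36 at the point
E_u = -16, E_v = 16, F_u = 11/3, F_v = 77/3, G_u = 26/3, G_v = 208/9
E_vv = 8, F_uv = -46/3, G_uu = -28/3
Evaluate Brioschi's two determinant matrices M1, M2 and divide by (EG - F^2)^2.
M1 = [[-E_vv/2 + F_uv - G_uu/2, E_u/2, F_u - E_v/2], [F_v - G_u/2, E, F], [G_v/2, F, G]] = [[-44/3, -8, -13/3], [64/3, 17, 26/3], [104/9, 26/3, 205/36]]; det M1 = -877/9
M2 = [[0, E_v/2, G_u/2], [E_v/2, E, F], [G_u/2, F, G]] = [[0, 8, 13/3], [8, 17, 26/3], [13/3, 26/3, 205/36]]; det M2 = -745/9
det M1 - det M2 = -44/3; K = -44/3 / (781/36)^2 = -1728/55451

Answer: K = -1728/55451


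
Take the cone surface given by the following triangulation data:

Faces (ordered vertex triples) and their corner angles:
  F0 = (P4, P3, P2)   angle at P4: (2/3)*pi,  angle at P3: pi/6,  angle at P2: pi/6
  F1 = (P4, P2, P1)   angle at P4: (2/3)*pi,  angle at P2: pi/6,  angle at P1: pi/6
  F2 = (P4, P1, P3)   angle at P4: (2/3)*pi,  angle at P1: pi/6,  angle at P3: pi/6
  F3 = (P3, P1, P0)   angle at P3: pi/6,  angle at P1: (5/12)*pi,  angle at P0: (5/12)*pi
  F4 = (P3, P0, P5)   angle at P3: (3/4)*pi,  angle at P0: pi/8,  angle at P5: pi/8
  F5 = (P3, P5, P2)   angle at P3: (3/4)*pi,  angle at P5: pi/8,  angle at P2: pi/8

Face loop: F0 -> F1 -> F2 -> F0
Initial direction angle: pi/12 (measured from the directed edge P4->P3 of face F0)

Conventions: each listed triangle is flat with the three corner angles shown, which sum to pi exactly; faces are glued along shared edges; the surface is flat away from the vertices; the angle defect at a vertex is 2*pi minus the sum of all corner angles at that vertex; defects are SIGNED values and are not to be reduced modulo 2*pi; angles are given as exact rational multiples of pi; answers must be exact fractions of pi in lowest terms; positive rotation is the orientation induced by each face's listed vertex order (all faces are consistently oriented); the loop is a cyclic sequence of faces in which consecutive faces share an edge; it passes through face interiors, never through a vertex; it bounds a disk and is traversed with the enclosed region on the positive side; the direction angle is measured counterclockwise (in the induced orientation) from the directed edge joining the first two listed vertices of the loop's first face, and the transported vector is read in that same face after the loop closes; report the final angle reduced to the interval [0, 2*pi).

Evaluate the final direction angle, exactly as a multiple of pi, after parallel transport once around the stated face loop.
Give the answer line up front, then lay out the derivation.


Answer: final direction angle = pi/12

enclosed vertex P4: corner angles sum to 2*pi, defect = 2*pi - 2*pi = 0
summing the enclosed defects onto the initial angle, mod 2*pi in the induced orientation:
final angle = pi/12 + 0 = pi/12 (mod 2*pi)


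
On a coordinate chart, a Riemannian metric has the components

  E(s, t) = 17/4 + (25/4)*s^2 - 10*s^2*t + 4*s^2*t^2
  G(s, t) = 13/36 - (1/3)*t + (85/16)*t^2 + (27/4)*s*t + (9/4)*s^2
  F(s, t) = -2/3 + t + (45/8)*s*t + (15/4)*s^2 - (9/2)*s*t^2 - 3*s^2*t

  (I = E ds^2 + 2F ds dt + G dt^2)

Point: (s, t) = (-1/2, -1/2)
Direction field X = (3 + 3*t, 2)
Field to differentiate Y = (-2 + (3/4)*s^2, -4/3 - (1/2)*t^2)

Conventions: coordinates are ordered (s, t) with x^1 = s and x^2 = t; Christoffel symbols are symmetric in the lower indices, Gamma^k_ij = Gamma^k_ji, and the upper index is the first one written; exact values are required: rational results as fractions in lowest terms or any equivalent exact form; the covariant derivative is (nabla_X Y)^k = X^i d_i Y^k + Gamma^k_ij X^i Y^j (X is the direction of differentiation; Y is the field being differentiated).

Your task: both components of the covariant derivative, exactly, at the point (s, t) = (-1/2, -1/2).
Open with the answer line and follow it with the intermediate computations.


Answer: (nabla_X Y)^s = 3625/470992, (nabla_X Y)^t = 368756/29437

E = 117/16, F = 203/96, G = 2365/576 at the point
E_s = -49/4, E_t = -7/2, F_s = -147/16, F_t = -77/16, G_s = -45/8, G_t = -433/48
EG - F^2 = 29437/1152;  g^inv = (1152/29437) * [[2365/576, -203/96], [-203/96, 117/16]]
first-kind symbols [ij,l] = (1/2)(d_i g_jl + d_j g_il - d_l g_ij): [ss,s] = E_s/2 = -49/8, [ss,t] = F_s - E_t/2 = -119/16, [st,s] = E_t/2 = -7/4, [st,t] = G_s/2 = -45/16, [tt,s] = F_t - G_s/2 = -2, [tt,t] = G_t/2 = -433/96
Gamma^s_ij = (G*[ij,s] - F*[ij,t])/(EG - F^2), Gamma^t_ij = (E*[ij,t] - F*[ij,s])/(EG - F^2)
Gamma_sss = -21707/58874, Gamma_sst = -5705/117748, Gamma_stt = 12219/235496, Gamma_tss = -47733/29437, Gamma_tst = -38859/58874, Gamma_ttt = -132495/117748
X = (3/2, 2), Y = (-29/16, -35/24) at the point


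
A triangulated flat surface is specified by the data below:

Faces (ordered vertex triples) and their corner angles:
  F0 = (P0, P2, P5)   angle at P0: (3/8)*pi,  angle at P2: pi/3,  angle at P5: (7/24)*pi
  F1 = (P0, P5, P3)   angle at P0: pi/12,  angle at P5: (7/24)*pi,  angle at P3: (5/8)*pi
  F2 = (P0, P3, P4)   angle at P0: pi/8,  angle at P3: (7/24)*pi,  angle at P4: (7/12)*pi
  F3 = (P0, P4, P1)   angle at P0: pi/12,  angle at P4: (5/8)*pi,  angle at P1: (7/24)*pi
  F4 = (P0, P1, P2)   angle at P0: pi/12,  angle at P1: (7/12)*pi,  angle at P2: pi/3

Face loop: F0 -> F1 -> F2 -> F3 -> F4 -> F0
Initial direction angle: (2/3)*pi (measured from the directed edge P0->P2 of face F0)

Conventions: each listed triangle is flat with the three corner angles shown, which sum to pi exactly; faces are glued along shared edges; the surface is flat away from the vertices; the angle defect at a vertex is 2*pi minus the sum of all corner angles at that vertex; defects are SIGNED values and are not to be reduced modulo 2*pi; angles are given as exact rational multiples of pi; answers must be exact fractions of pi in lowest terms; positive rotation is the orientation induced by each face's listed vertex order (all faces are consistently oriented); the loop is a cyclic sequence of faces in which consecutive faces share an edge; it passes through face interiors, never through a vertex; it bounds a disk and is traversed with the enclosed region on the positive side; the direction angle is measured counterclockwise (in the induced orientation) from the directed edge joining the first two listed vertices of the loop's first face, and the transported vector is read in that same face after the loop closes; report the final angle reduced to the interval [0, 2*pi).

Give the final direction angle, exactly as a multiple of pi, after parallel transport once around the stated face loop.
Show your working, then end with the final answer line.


enclosed vertex P0: corner angles sum to (3/4)*pi, defect = 2*pi - (3/4)*pi = (5/4)*pi
transport around the loop rotates by the sum of enclosed defects; add to the initial angle mod 2*pi
final angle = (2/3)*pi + (5/4)*pi = (23/12)*pi (mod 2*pi)

Answer: final direction angle = (23/12)*pi


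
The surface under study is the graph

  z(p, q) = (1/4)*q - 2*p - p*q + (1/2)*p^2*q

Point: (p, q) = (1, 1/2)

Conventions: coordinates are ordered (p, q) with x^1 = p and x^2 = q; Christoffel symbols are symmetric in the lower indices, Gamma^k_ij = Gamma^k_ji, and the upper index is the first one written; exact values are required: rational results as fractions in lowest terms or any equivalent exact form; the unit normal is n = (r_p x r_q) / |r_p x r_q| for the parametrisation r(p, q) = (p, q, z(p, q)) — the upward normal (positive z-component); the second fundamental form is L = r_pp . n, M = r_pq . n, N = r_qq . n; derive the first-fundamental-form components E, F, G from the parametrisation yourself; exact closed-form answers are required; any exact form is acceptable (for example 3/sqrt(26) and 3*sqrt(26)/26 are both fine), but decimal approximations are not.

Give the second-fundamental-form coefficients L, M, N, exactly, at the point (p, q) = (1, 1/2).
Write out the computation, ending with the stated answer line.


z_p = -2, z_q = -1/4, z_pp = 1/2, z_pq = 0, z_qq = 0
E = 5, F = 1/2, G = 17/16; answer radicand W^2 = 81/16
unnormalised second-form numerators: l = 1/2, m = 0, n = 0; L = l/sqrt(81/16), and similarly M = m/sqrt(W^2), N = n/sqrt(W^2)

Answer: L = 2/9, M = 0, N = 0


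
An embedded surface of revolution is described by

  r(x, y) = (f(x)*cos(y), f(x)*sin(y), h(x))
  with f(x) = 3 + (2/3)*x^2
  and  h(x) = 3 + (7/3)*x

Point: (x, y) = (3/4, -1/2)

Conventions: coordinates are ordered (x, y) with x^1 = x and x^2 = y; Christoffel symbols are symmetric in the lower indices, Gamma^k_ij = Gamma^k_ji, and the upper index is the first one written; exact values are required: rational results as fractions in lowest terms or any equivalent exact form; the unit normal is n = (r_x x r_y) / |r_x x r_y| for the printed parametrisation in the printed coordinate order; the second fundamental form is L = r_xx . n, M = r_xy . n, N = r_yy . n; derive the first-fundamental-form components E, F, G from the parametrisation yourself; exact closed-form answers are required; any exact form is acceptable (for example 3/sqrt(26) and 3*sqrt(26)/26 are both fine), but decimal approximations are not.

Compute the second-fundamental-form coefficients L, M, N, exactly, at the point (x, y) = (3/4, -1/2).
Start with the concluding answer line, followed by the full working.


Answer: L = -14*sqrt(58)/87, M = 0, N = 189*sqrt(58)/464

f = 27/8, f' = 1, f'' = 4/3, h' = 7/3, h'' = 0
E = 58/9, F = 0, G = 729/64; answer radicand W^2 = 58/9
unnormalised second-form numerators: l = -28/9, m = 0, n = 63/8; L = l/sqrt(58/9), and similarly M = m/sqrt(W^2), N = n/sqrt(W^2)


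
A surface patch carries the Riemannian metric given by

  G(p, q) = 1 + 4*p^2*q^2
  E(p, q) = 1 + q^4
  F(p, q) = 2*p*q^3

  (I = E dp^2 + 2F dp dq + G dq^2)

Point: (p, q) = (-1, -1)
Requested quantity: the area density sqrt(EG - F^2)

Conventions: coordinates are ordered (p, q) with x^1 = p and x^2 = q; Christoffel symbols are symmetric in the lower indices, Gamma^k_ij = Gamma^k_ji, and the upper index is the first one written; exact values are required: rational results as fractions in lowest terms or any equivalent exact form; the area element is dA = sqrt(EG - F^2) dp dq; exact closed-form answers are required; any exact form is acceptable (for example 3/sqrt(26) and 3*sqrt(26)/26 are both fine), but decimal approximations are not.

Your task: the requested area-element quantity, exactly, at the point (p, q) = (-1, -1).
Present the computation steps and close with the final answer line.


E = 2, F = 2, G = 5; EG - F^2 = 6

Answer: sqrt(EG - F^2) = sqrt(6)


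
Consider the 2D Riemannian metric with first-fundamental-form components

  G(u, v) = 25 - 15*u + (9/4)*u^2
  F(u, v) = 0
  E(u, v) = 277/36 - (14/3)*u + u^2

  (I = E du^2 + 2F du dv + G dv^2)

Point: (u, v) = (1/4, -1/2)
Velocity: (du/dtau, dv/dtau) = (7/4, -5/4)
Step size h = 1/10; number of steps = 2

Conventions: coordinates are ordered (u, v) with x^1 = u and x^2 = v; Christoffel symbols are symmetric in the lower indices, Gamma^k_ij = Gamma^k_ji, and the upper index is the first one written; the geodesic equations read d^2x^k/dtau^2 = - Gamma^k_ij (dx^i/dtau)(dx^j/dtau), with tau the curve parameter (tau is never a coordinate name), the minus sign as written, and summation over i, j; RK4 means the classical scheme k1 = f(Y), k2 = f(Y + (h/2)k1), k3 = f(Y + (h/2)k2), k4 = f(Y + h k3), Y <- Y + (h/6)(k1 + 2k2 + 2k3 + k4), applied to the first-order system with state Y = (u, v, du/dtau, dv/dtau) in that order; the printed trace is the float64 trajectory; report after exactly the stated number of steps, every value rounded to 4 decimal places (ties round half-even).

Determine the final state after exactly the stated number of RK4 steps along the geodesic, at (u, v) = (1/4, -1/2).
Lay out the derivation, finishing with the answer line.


f(Y) = (du/dtau, dv/dtau, -Gamma^u_ij Y'^i Y'^j, -Gamma^v_ij Y'^i Y'^j) with the Gammas evaluated at the stage position; h = 0.100000; intermediate values shown to 6 dp
step 0: u = 0.2500, v = -0.5000, du/dtau = 1.7500, dv/dtau = -1.2500
step 1:
  k1: at (u, v) = (0.250000, -0.500000), (du/dtau, dv/dtau) = (1.750000, -1.250000); Gamma_uuu = -0.316122, Gamma_uuv = 0.000000, Gamma_uvv = 1.052687, Gamma_vuu = 0.000000, Gamma_vuv = -0.324324, Gamma_vvv = 0.000000; k1 = (1.750000, -1.250000, -0.676699, -1.418919)
  k2: at (u, v) = (0.337500, -0.562500), (du/dtau, dv/dtau) = (1.716165, -1.320946); Gamma_uuu = -0.320186, Gamma_uuv = 0.000000, Gamma_uvv = 1.081381, Gamma_vuu = 0.000000, Gamma_vuv = -0.333797, Gamma_vvv = 0.000000; k2 = (1.716165, -1.320946, -0.943879, -1.513409)
  k3: at (u, v) = (0.335808, -0.566047), (du/dtau, dv/dtau) = (1.702806, -1.325670); Gamma_uuu = -0.320111, Gamma_uuv = 0.000000, Gamma_uvv = 1.080820, Gamma_vuu = 0.000000, Gamma_vuv = -0.333609, Gamma_vvv = 0.000000; k3 = (1.702806, -1.325670, -0.971259, -1.506149)
  k4: at (u, v) = (0.420281, -0.632567), (du/dtau, dv/dtau) = (1.652874, -1.400615); Gamma_uuu = -0.323710, Gamma_uuv = 0.000000, Gamma_uvv = 1.109073, Gamma_vuu = 0.000000, Gamma_vuv = -0.343282, Gamma_vvv = 0.000000; k4 = (1.652874, -1.400615, -1.291320, -1.589425)
  Y <- Y + (h/6)(k1 + 2k2 + 2k3 + k4): u = 0.4207, v = -0.6324, du/dtau = 1.6534, dv/dtau = -1.4008
step 2:
  k1: at (u, v) = (0.420680, -0.632397), (du/dtau, dv/dtau) = (1.653362, -1.400791); Gamma_uuu = -0.323726, Gamma_uuv = 0.000000, Gamma_uvv = 1.109208, Gamma_vuu = 0.000000, Gamma_vuv = -0.343330, Gamma_vvv = 0.000000; k1 = (1.653362, -1.400791, -1.291565, -1.590313)
  k2: at (u, v) = (0.503348, -0.702437), (du/dtau, dv/dtau) = (1.588783, -1.480307); Gamma_uuu = -0.326850, Gamma_uuv = 0.000000, Gamma_uvv = 1.137282, Gamma_vuu = 0.000000, Gamma_vuv = -0.353359, Gamma_vvv = 0.000000; k2 = (1.588783, -1.480307, -1.667088, -1.662120)
  k3: at (u, v) = (0.500119, -0.706413), (du/dtau, dv/dtau) = (1.570007, -1.483897); Gamma_uuu = -0.326737, Gamma_uuv = 0.000000, Gamma_uvv = 1.136179, Gamma_vuu = 0.000000, Gamma_vuv = -0.352956, Gamma_vvv = 0.000000; k3 = (1.570007, -1.483897, -1.696429, -1.644584)
  k4: at (u, v) = (0.577681, -0.780787), (du/dtau, dv/dtau) = (1.483719, -1.565249); Gamma_uuu = -0.329248, Gamma_uuv = 0.000000, Gamma_uvv = 1.162763, Gamma_vuu = 0.000000, Gamma_vuv = -0.362890, Gamma_vvv = 0.000000; k4 = (1.483719, -1.565249, -2.123963, -1.685546)
  Y <- Y + (h/6)(k1 + 2k2 + 2k3 + k4): u = 0.5783, v = -0.7806, du/dtau = 1.4843, dv/dtau = -1.5656

Answer: u = 0.5783, v = -0.7806, du/dtau = 1.4843, dv/dtau = -1.5656


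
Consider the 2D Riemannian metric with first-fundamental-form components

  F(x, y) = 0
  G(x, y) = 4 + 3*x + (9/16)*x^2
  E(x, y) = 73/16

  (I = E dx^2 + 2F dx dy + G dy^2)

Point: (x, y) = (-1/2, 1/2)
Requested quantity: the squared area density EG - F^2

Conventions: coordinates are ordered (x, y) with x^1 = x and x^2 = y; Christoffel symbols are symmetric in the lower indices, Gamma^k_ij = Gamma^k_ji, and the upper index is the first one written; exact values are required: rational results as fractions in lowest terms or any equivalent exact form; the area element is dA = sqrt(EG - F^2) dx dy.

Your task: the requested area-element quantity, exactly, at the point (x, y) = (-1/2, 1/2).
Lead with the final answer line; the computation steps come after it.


Answer: EG - F^2 = 12337/1024

E = 73/16, F = 0, G = 169/64; EG - F^2 = 12337/1024


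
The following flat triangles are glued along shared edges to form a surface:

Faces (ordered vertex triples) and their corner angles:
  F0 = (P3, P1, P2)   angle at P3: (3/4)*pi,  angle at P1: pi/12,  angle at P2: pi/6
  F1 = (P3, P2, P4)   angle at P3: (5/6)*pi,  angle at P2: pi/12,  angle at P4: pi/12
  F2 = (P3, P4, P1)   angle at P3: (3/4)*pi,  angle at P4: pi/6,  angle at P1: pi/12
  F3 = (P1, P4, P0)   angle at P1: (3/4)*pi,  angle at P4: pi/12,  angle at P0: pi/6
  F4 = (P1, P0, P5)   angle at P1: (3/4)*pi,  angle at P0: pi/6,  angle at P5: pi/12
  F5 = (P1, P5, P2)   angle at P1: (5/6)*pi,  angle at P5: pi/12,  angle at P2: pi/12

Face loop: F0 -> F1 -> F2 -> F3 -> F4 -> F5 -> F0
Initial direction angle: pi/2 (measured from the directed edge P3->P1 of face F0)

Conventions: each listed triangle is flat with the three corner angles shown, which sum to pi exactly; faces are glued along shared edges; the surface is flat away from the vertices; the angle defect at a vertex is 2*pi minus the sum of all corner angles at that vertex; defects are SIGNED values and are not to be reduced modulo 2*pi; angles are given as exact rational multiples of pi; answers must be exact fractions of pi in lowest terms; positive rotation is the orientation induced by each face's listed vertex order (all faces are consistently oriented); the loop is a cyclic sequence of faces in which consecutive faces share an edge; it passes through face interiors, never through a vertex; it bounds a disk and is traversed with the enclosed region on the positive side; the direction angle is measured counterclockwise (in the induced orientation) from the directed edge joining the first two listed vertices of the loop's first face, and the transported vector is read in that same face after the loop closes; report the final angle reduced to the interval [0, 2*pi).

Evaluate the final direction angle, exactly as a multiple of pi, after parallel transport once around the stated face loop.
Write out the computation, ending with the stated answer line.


enclosed vertex P1: corner angles sum to (5/2)*pi, defect = 2*pi - (5/2)*pi = -pi/2
enclosed vertex P3: corner angles sum to (7/3)*pi, defect = 2*pi - (7/3)*pi = -pi/3
the final direction is the initial angle plus the enclosed defects, taken mod 2*pi in the induced orientation
final angle = pi/2 - (5/6)*pi = (5/3)*pi (mod 2*pi)

Answer: final direction angle = (5/3)*pi


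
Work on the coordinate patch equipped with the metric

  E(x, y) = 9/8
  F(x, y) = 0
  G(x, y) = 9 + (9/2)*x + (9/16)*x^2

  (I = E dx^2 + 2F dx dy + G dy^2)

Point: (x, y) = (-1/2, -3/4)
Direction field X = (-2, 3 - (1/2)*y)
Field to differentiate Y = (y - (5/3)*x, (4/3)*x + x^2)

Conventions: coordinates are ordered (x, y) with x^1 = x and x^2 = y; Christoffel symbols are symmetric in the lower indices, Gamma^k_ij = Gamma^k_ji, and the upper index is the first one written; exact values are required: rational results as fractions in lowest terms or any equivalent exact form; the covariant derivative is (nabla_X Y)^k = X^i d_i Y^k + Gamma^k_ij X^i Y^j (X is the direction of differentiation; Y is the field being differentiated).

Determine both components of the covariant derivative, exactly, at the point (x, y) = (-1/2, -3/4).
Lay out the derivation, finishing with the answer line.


E = 9/8, F = 0, G = 441/64 at the point
E_x = 0, E_y = 0, F_x = 0, F_y = 0, G_x = 63/16, G_y = 0
EG - F^2 = 3969/512;  g^inv = (512/3969) * [[441/64, 0], [0, 9/8]]
first-kind symbols [ij,l] = (1/2)(d_i g_jl + d_j g_il - d_l g_ij): [xx,x] = E_x/2 = 0, [xx,y] = F_x - E_y/2 = 0, [xy,x] = E_y/2 = 0, [xy,y] = G_x/2 = 63/32, [yy,x] = F_y - G_x/2 = -63/32, [yy,y] = G_y/2 = 0
Gamma^x_ij = (G*[ij,x] - F*[ij,y])/(EG - F^2), Gamma^y_ij = (E*[ij,y] - F*[ij,x])/(EG - F^2)
Gamma_xxx = 0, Gamma_xxy = 0, Gamma_xyy = -7/4, Gamma_yxx = 0, Gamma_yxy = 2/7, Gamma_yyy = 0
X = (-2, 27/8), Y = (1/12, -5/12) at the point

Answer: (nabla_X Y)^x = 3521/384, (nabla_X Y)^y = -39/112


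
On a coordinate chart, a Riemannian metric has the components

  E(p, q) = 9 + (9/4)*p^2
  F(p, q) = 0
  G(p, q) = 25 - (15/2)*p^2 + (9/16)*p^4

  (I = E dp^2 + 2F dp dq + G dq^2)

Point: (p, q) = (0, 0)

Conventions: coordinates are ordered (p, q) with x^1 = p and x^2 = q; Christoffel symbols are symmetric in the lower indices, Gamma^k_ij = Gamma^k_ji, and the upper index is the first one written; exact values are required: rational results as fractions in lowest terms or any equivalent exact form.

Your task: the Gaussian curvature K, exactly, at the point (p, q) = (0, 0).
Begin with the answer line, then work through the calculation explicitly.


Answer: K = 1/30

E = 9, F = 0, G = 25, EG - F^2 = 225 at the point
E_p = 0, E_q = 0, F_p = 0, F_q = 0, G_p = 0, G_q = 0
E_qq = 0, F_pq = 0, G_pp = -15
The intrinsic route: Brioschi's K = (det M1 - det M2)/(EG - F^2)^2.
M1 = [[-E_qq/2 + F_pq - G_pp/2, E_p/2, F_p - E_q/2], [F_q - G_p/2, E, F], [G_q/2, F, G]] = [[15/2, 0, 0], [0, 9, 0], [0, 0, 25]]; det M1 = 3375/2
M2 = [[0, E_q/2, G_p/2], [E_q/2, E, F], [G_p/2, F, G]] = [[0, 0, 0], [0, 9, 0], [0, 0, 25]]; det M2 = 0
det M1 - det M2 = 3375/2; K = 3375/2 / (225)^2 = 1/30


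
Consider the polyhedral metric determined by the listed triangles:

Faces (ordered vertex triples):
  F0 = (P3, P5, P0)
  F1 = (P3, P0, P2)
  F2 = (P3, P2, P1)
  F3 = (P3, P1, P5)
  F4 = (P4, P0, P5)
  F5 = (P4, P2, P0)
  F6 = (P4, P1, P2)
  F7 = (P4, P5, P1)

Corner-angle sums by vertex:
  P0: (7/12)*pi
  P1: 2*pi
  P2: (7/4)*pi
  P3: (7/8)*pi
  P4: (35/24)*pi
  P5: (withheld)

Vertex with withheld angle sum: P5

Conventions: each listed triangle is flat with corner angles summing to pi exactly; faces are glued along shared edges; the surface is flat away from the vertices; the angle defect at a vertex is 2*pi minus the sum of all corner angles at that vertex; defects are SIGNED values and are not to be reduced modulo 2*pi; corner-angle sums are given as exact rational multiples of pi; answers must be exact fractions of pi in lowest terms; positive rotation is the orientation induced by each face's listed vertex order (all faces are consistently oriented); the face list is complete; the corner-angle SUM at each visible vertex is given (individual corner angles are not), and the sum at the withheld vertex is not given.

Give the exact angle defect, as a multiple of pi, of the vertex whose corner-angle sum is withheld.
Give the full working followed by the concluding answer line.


V = 6, E = 12, F = 8; chi = V - E + F = 2
Gauss-Bonnet: total defect = 2*pi*chi = 4*pi; visible defects sum to (10/3)*pi

Answer: defect(P5) = (2/3)*pi


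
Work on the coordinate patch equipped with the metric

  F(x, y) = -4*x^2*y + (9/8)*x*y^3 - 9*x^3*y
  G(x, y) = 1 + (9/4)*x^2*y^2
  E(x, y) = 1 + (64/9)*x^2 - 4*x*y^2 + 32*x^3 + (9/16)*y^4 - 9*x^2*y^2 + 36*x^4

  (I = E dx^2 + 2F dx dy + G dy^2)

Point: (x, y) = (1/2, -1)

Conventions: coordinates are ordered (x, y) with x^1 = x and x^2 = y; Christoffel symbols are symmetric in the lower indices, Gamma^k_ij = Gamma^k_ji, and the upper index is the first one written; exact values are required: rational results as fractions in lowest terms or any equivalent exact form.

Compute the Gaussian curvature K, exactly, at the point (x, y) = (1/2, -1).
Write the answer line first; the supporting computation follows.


Answer: K = -9072/36125

E = 769/144, F = 25/16, G = 25/16, EG - F^2 = 425/72 at the point
E_x = 325/9, E_y = 25/4, F_x = 77/8, F_y = -7/16, G_x = 9/4, G_y = -9/8
E_yy = -7/4, F_xy = -59/8, G_xx = 9/2
Using the Brioschi determinant formula for K from the metric derivatives:
M1 = [[-E_yy/2 + F_xy - G_xx/2, E_x/2, F_x - E_y/2], [F_y - G_x/2, E, F], [G_y/2, F, G]] = [[-35/4, 325/18, 13/2], [-25/16, 769/144, 25/16], [-9/16, 25/16, 25/16]]; det M1 = -633/32
M2 = [[0, E_y/2, G_x/2], [E_y/2, E, F], [G_x/2, F, G]] = [[0, 25/8, 9/8], [25/8, 769/144, 25/16], [9/8, 25/16, 25/16]]; det M2 = -353/32
det M1 - det M2 = -35/4; K = -35/4 / (425/72)^2 = -9072/36125


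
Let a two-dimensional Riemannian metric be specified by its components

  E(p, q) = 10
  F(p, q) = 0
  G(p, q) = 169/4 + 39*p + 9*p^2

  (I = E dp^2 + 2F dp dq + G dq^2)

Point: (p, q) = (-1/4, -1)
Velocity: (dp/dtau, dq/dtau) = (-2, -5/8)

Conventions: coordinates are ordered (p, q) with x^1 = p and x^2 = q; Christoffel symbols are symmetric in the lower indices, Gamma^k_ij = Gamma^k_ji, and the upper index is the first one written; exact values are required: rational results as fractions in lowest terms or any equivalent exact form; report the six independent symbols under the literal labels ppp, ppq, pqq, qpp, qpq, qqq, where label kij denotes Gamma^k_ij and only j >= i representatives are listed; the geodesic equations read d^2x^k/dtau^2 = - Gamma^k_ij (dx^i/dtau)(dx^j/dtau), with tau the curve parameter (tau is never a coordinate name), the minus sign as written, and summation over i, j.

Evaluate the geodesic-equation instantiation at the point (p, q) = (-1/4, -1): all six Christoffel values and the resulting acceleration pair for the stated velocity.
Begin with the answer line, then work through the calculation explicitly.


Answer: Gamma_ppp = 0, Gamma_ppq = 0, Gamma_pqq = -69/40, Gamma_qpp = 0, Gamma_qpq = 12/23, Gamma_qqq = 0; accelerations (d^2p/dtau^2, d^2q/dtau^2) = (345/512, -30/23)

E = 10, F = 0, G = 529/16 at the point
E_p = 0, E_q = 0, F_p = 0, F_q = 0, G_p = 69/2, G_q = 0
EG - F^2 = 2645/8;  g^inv = (8/2645) * [[529/16, 0], [0, 10]]
first-kind symbols [ij,l] = (1/2)(d_i g_jl + d_j g_il - d_l g_ij): [pp,p] = E_p/2 = 0, [pp,q] = F_p - E_q/2 = 0, [pq,p] = E_q/2 = 0, [pq,q] = G_p/2 = 69/4, [qq,p] = F_q - G_p/2 = -69/4, [qq,q] = G_q/2 = 0
Gamma^p_ij = (G*[ij,p] - F*[ij,q])/(EG - F^2), Gamma^q_ij = (E*[ij,q] - F*[ij,p])/(EG - F^2)
Gamma_ppp = 0, Gamma_ppq = 0, Gamma_pqq = -69/40, Gamma_qpp = 0, Gamma_qpq = 12/23, Gamma_qqq = 0
d^2p/dtau^2 = -(Gamma_ppp*(-2)^2 + 2*Gamma_ppq*(-2)*(-5/8) + Gamma_pqq*(-5/8)^2) = 345/512
d^2q/dtau^2 = -(Gamma_qpp*(-2)^2 + 2*Gamma_qpq*(-2)*(-5/8) + Gamma_qqq*(-5/8)^2) = -30/23


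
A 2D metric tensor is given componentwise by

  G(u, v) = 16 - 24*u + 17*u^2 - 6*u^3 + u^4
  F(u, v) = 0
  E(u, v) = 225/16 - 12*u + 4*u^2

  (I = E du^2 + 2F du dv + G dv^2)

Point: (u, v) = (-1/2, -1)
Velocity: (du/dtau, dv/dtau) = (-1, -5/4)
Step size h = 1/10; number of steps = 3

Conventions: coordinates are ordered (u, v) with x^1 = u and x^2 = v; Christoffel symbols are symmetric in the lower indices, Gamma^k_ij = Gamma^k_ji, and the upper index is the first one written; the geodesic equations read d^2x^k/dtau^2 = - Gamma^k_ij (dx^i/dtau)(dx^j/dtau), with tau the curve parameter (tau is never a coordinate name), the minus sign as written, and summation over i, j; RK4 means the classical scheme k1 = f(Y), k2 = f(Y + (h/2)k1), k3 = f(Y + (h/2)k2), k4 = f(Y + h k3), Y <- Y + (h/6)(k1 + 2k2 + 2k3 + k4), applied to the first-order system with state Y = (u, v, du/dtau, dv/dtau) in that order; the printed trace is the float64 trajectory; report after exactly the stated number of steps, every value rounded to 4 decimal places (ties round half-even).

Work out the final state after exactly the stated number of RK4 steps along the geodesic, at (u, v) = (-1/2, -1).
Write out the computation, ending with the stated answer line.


f(Y) = (du/dtau, dv/dtau, -Gamma^u_ij Y'^i Y'^j, -Gamma^v_ij Y'^i Y'^j) with the Gammas evaluated at the stage position; h = 0.100000; intermediate values shown to 6 dp
step 0: u = -0.5000, v = -1.0000, du/dtau = -1.0000, dv/dtau = -1.2500
step 1:
  k1: at (u, v) = (-0.500000, -1.000000), (du/dtau, dv/dtau) = (-1.000000, -1.250000); Gamma_uuu = -0.379822, Gamma_uuv = 0.000000, Gamma_uvv = 1.091988, Gamma_vuu = 0.000000, Gamma_vuv = -0.695652, Gamma_vvv = 0.000000; k1 = (-1.000000, -1.250000, -1.326409, 1.739130)
  k2: at (u, v) = (-0.550000, -1.062500), (du/dtau, dv/dtau) = (-1.066320, -1.163043); Gamma_uuu = -0.374900, Gamma_uuv = 0.000000, Gamma_uvv = 1.115796, Gamma_vuu = 0.000000, Gamma_vuv = -0.688786, Gamma_vvv = 0.000000; k2 = (-1.066320, -1.163043, -1.083028, 1.708434)
  k3: at (u, v) = (-0.553316, -1.058152), (du/dtau, dv/dtau) = (-1.054151, -1.164578); Gamma_uuu = -0.374574, Gamma_uuv = 0.000000, Gamma_uvv = 1.117375, Gamma_vuu = 0.000000, Gamma_vuv = -0.688327, Gamma_vvv = 0.000000; k3 = (-1.054151, -1.164578, -1.099192, 1.690038)
  k4: at (u, v) = (-0.605415, -1.116458), (du/dtau, dv/dtau) = (-1.109919, -1.080996); Gamma_uuu = -0.369475, Gamma_uuv = 0.000000, Gamma_uvv = 1.142190, Gamma_vuu = 0.000000, Gamma_vuv = -0.681059, Gamma_vvv = 0.000000; k4 = (-1.109919, -1.080996, -0.879545, 1.634293)
  Y <- Y + (h/6)(k1 + 2k2 + 2k3 + k4): u = -0.6058, v = -1.1164, du/dtau = -1.1095, dv/dtau = -1.0805
step 2:
  k1: at (u, v) = (-0.605848, -1.116437), (du/dtau, dv/dtau) = (-1.109507, -1.080494); Gamma_uuu = -0.369433, Gamma_uuv = 0.000000, Gamma_uvv = 1.142396, Gamma_vuu = 0.000000, Gamma_vuv = -0.680998, Gamma_vvv = 0.000000; k1 = (-1.109507, -1.080494, -0.878936, 1.632781)
  k2: at (u, v) = (-0.661323, -1.170462), (du/dtau, dv/dtau) = (-1.153453, -0.998855); Gamma_uuu = -0.364046, Gamma_uuv = 0.000000, Gamma_uvv = 1.168829, Gamma_vuu = 0.000000, Gamma_vuv = -0.673171, Gamma_vvv = 0.000000; k2 = (-1.153453, -0.998855, -0.681806, 1.551165)
  k3: at (u, v) = (-0.663520, -1.166380), (du/dtau, dv/dtau) = (-1.143597, -1.002936); Gamma_uuu = -0.363834, Gamma_uuv = 0.000000, Gamma_uvv = 1.169876, Gamma_vuu = 0.000000, Gamma_vuv = -0.672860, Gamma_vvv = 0.000000; k3 = (-1.143597, -1.002936, -0.700928, 1.543479)
  k4: at (u, v) = (-0.720207, -1.216731), (du/dtau, dv/dtau) = (-1.179599, -0.926146); Gamma_uuu = -0.358390, Gamma_uuv = 0.000000, Gamma_uvv = 1.196901, Gamma_vuu = 0.000000, Gamma_vuv = -0.664800, Gamma_vvv = 0.000000; k4 = (-1.179599, -0.926146, -0.527954, 1.452564)
  Y <- Y + (h/6)(k1 + 2k2 + 2k3 + k4): u = -0.7206, v = -1.2166, du/dtau = -1.1790, dv/dtau = -0.9259
step 3:
  k1: at (u, v) = (-0.720568, -1.216608), (du/dtau, dv/dtau) = (-1.179046, -0.925917); Gamma_uuu = -0.358356, Gamma_uuv = 0.000000, Gamma_uvv = 1.197073, Gamma_vuu = 0.000000, Gamma_vuv = -0.664749, Gamma_vvv = 0.000000; k1 = (-1.179046, -0.925917, -0.528109, 1.451411)
  k2: at (u, v) = (-0.779520, -1.262904), (du/dtau, dv/dtau) = (-1.205451, -0.853346); Gamma_uuu = -0.352767, Gamma_uuv = 0.000000, Gamma_uvv = 1.225196, Gamma_vuu = 0.000000, Gamma_vuv = -0.656335, Gamma_vvv = 0.000000; k2 = (-1.205451, -0.853346, -0.379577, 1.350300)
  k3: at (u, v) = (-0.780840, -1.259275), (du/dtau, dv/dtau) = (-1.198025, -0.858402); Gamma_uuu = -0.352642, Gamma_uuv = 0.000000, Gamma_uvv = 1.225826, Gamma_vuu = 0.000000, Gamma_vuv = -0.656146, Gamma_vvv = 0.000000; k3 = (-1.198025, -0.858402, -0.397119, 1.349544)
  k4: at (u, v) = (-0.840370, -1.302448), (du/dtau, dv/dtau) = (-1.218758, -0.790962); Gamma_uuu = -0.347084, Gamma_uuv = 0.000000, Gamma_uvv = 1.254244, Gamma_vuu = 0.000000, Gamma_vuv = -0.647644, Gamma_vvv = 0.000000; k4 = (-1.218758, -0.790962, -0.269134, 1.248647)
  Y <- Y + (h/6)(k1 + 2k2 + 2k3 + k4): u = -0.8406, v = -1.3023, du/dtau = -1.2182, dv/dtau = -0.7909

Answer: u = -0.8406, v = -1.3023, du/dtau = -1.2182, dv/dtau = -0.7909


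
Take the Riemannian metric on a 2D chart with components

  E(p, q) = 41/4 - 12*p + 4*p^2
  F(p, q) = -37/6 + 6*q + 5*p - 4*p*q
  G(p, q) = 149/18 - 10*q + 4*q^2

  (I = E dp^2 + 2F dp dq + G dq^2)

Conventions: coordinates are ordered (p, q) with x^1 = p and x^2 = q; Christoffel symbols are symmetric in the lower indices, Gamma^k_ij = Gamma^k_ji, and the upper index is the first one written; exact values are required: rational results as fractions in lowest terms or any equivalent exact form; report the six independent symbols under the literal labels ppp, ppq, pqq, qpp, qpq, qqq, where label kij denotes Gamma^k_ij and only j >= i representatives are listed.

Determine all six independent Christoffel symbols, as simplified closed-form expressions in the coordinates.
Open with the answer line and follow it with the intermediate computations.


Answer: Gamma_ppp = (584*p + 384*q - 1356)/(584*p^2 + 768*p*q - 2712*p + 360*q^2 - 2052*q + 3371), Gamma_ppq = 0, Gamma_pqq = (-584*p - 384*q + 1356)/(584*p^2 + 768*p*q - 2712*p + 360*q^2 - 2052*q + 3371), Gamma_qpp = (-384*p - 360*q + 1026)/(584*p^2 + 768*p*q - 2712*p + 360*q^2 - 2052*q + 3371), Gamma_qpq = 0, Gamma_qqq = (384*p + 360*q - 1026)/(584*p^2 + 768*p*q - 2712*p + 360*q^2 - 2052*q + 3371)

E = 41/4 - 12*p + 4*p^2; F = -37/6 + 6*q + 5*p - 4*p*q; G = 149/18 - 10*q + 4*q^2
Gamma^k_ij = (1/2) g^{kl} (d_i g_jl + d_j g_il - d_l g_ij), with g^inv = (1/(EG-F^2)) [[G, -F], [-F, E]]
first partials: E_p = -12 + 8*p, E_q = 0, F_p = 5 - 4*q, F_q = 6 - 4*p, G_p = 0, G_q = -10 + 8*q
D = EG - F^2 = 3371/72 - (57/2)*q - (113/3)*p + 5*q^2 + (32/3)*p*q + (73/9)*p^2
expanded: Gamma^p_pp = (G E_p - 2F F_p + F E_q)/(2D), Gamma^p_pq = (G E_q - F G_p)/(2D), Gamma^p_qq = (2G F_q - G G_p - F G_q)/(2D), Gamma^q_pp = (2E F_p - E E_q - F E_p)/(2D), Gamma^q_pq = (E G_p - F E_q)/(2D), Gamma^q_qq = (E G_q - 2F F_q + F G_p)/(2D); substitute and cancel common factors


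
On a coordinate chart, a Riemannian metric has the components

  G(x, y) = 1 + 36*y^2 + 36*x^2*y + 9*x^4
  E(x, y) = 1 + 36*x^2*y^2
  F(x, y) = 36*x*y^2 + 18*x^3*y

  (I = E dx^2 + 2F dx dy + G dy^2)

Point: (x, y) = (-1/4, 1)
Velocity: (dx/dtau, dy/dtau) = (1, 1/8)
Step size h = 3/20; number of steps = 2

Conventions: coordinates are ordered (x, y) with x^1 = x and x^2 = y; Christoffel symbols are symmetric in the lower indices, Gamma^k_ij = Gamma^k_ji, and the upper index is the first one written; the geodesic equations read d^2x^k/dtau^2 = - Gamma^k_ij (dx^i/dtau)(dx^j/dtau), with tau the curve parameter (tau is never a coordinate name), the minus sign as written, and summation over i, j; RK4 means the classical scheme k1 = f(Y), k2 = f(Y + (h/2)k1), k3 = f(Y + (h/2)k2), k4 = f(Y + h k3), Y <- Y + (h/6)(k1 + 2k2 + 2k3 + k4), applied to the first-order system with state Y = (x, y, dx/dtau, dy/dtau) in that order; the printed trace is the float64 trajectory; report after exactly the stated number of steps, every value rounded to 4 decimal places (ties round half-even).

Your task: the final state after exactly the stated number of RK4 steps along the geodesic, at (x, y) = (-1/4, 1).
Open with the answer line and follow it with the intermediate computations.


Answer: x = 0.0561, y = 0.9945, dx/dtau = 1.0270, dy/dtau = -0.1710

f(Y) = (dx/dtau, dy/dtau, -Gamma^x_ij Y'^i Y'^j, -Gamma^y_ij Y'^i Y'^j) with the Gammas evaluated at the stage position; h = 0.150000; intermediate values shown to 6 dp
step 0: x = -0.2500, y = 1.0000, dx/dtau = 1.0000, dy/dtau = 0.1250
step 1:
  k1: at (x, y) = (-0.250000, 1.000000), (dx/dtau, dy/dtau) = (1.000000, 0.125000); Gamma_xxx = -0.216684, Gamma_xxy = 0.054171, Gamma_xyy = -0.216684, Gamma_yxx = 0.893821, Gamma_yxy = -0.223455, Gamma_yyy = 0.893821; k1 = (1.000000, 0.125000, 0.206527, -0.851923)
  k2: at (x, y) = (-0.175000, 1.009375), (dx/dtau, dy/dtau) = (1.015490, 0.061106); Gamma_xxx = -0.160778, Gamma_xxy = 0.027875, Gamma_xyy = -0.159284, Gamma_yxx = 0.932667, Gamma_yxy = -0.161701, Gamma_yyy = 0.924004; k2 = (1.015490, 0.061106, 0.162932, -0.945166)
  k3: at (x, y) = (-0.173838, 1.004583), (dx/dtau, dy/dtau) = (1.012220, 0.054113); Gamma_xxx = -0.159770, Gamma_xxy = 0.027647, Gamma_xyy = -0.159041, Gamma_yxx = 0.932897, Gamma_yxy = -0.161433, Gamma_yyy = 0.928641; k3 = (1.012220, 0.054113, 0.161136, -0.940871)
  k4: at (x, y) = (-0.098167, 1.008117), (dx/dtau, dy/dtau) = (1.024170, -0.016131); Gamma_xxx = -0.093800, Gamma_xxy = 0.009134, Gamma_xyy = -0.093045, Gamma_yxx = 0.960087, Gamma_yxy = -0.093490, Gamma_yyy = 0.952356; k4 = (1.024170, -0.016131, 0.098716, -1.010395)
  Y <- Y + (h/6)(k1 + 2k2 + 2k3 + k4): x = -0.0980, y = 1.0085, dx/dtau = 1.0238, dy/dtau = -0.0159
step 2:
  k1: at (x, y) = (-0.098010, 1.008483), (dx/dtau, dy/dtau) = (1.023834, -0.015860); Gamma_xxx = -0.093658, Gamma_xxy = 0.009102, Gamma_xyy = -0.092871, Gamma_yxx = 0.960148, Gamma_yxy = -0.093313, Gamma_yyy = 0.952072; k1 = (1.023834, -0.015860, 0.098495, -1.009733)
  k2: at (x, y) = (-0.021223, 1.007293), (dx/dtau, dy/dtau) = (1.031222, -0.091590); Gamma_xxx = -0.020639, Gamma_xxy = 0.000435, Gamma_xyy = -0.020490, Gamma_yxx = 0.972720, Gamma_yxy = -0.020494, Gamma_yyy = 0.965677; k2 = (1.031222, -0.091590, 0.022202, -1.046380)
  k3: at (x, y) = (-0.020669, 1.001613), (dx/dtau, dy/dtau) = (1.025500, -0.094338); Gamma_xxx = -0.020095, Gamma_xxy = 0.000415, Gamma_xyy = -0.020063, Gamma_yxx = 0.972457, Gamma_yxy = -0.020067, Gamma_yyy = 0.970891; k3 = (1.025500, -0.094338, 0.021392, -1.035208)
  k4: at (x, y) = (0.055815, 0.994332), (dx/dtau, dy/dtau) = (1.027043, -0.171141); Gamma_xxx = 0.053961, Gamma_xxy = 0.003029, Gamma_xyy = 0.054269, Gamma_yxx = 0.968309, Gamma_yxy = 0.054354, Gamma_yyy = 0.973829; k4 = (1.027043, -0.171141, -0.057444, -1.030805)
  Y <- Y + (h/6)(k1 + 2k2 + 2k3 + k4): x = 0.0561, y = 0.9945, dx/dtau = 1.0270, dy/dtau = -0.1710


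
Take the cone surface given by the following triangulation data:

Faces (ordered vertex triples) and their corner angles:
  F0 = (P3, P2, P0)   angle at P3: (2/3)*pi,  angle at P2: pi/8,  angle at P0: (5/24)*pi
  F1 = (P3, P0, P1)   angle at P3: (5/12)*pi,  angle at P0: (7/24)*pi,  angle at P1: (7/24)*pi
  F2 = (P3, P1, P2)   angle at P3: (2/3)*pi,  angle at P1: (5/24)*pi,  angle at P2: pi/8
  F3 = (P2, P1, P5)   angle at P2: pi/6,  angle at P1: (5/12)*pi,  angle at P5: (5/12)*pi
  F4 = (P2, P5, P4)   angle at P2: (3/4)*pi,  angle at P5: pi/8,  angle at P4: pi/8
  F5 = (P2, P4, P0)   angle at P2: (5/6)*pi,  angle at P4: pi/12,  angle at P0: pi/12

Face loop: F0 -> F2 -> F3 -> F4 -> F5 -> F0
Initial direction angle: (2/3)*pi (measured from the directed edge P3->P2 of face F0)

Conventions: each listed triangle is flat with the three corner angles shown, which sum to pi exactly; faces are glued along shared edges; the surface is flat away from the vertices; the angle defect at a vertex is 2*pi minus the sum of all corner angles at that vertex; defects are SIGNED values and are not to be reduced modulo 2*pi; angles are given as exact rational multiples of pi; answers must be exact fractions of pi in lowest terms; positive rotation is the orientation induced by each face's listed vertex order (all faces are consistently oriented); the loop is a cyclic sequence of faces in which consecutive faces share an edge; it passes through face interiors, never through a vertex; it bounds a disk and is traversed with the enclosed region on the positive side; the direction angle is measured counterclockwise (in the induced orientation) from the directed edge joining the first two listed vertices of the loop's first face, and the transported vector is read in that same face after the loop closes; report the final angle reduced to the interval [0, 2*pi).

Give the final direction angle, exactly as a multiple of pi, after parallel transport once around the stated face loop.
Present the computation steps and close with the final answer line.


enclosed vertex P2: corner angles sum to 2*pi, defect = 2*pi - 2*pi = 0
holonomy = initial angle + sum of enclosed defects (mod 2*pi), positive in the induced orientation
final angle = (2/3)*pi + 0 = (2/3)*pi (mod 2*pi)

Answer: final direction angle = (2/3)*pi


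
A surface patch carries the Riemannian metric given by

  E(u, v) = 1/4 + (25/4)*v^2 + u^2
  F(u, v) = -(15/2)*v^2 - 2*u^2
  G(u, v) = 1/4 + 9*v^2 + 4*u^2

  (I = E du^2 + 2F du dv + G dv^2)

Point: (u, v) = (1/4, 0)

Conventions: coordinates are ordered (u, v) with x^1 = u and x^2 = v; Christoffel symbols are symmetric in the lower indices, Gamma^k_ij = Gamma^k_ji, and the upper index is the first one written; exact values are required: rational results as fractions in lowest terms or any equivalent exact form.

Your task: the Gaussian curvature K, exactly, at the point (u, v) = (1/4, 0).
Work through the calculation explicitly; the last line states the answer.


E = 5/16, F = -1/8, G = 1/2, EG - F^2 = 9/64 at the point
E_u = 1/2, E_v = 0, F_u = -1, F_v = 0, G_u = 2, G_v = 0
E_vv = 25/2, F_uv = 0, G_uu = 8
Apply the Brioschi formula K = (det M1 - det M2)/(EG - F^2)^2 over the derivative matrices of E, F, G.
M1 = [[-E_vv/2 + F_uv - G_uu/2, E_u/2, F_u - E_v/2], [F_v - G_u/2, E, F], [G_v/2, F, G]] = [[-41/4, 1/4, -1], [-1, 5/16, -1/8], [0, -1/8, 1/2]]; det M1 = -369/256
M2 = [[0, E_v/2, G_u/2], [E_v/2, E, F], [G_u/2, F, G]] = [[0, 0, 1], [0, 5/16, -1/8], [1, -1/8, 1/2]]; det M2 = -5/16
det M1 - det M2 = -289/256; K = -289/256 / (9/64)^2 = -4624/81

Answer: K = -4624/81
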